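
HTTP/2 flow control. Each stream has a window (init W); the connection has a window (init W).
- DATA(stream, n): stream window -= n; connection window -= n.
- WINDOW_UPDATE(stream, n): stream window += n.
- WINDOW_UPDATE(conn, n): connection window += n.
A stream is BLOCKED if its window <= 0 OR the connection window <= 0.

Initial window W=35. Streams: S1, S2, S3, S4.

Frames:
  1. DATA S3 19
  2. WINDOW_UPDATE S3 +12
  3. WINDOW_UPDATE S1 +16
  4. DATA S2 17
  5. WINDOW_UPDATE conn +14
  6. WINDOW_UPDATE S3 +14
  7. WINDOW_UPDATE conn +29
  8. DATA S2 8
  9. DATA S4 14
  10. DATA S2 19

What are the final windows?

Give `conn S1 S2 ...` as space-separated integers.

Answer: 1 51 -9 42 21

Derivation:
Op 1: conn=16 S1=35 S2=35 S3=16 S4=35 blocked=[]
Op 2: conn=16 S1=35 S2=35 S3=28 S4=35 blocked=[]
Op 3: conn=16 S1=51 S2=35 S3=28 S4=35 blocked=[]
Op 4: conn=-1 S1=51 S2=18 S3=28 S4=35 blocked=[1, 2, 3, 4]
Op 5: conn=13 S1=51 S2=18 S3=28 S4=35 blocked=[]
Op 6: conn=13 S1=51 S2=18 S3=42 S4=35 blocked=[]
Op 7: conn=42 S1=51 S2=18 S3=42 S4=35 blocked=[]
Op 8: conn=34 S1=51 S2=10 S3=42 S4=35 blocked=[]
Op 9: conn=20 S1=51 S2=10 S3=42 S4=21 blocked=[]
Op 10: conn=1 S1=51 S2=-9 S3=42 S4=21 blocked=[2]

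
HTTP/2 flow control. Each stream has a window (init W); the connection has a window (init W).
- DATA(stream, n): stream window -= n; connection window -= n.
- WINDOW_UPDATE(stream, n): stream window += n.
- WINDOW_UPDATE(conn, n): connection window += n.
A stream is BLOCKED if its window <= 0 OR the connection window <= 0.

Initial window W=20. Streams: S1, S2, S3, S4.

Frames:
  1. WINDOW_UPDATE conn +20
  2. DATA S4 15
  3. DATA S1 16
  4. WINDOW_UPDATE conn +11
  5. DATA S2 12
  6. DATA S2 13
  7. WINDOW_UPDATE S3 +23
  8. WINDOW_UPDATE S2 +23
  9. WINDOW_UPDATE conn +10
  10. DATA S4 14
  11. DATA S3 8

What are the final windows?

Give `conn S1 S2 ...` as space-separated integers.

Op 1: conn=40 S1=20 S2=20 S3=20 S4=20 blocked=[]
Op 2: conn=25 S1=20 S2=20 S3=20 S4=5 blocked=[]
Op 3: conn=9 S1=4 S2=20 S3=20 S4=5 blocked=[]
Op 4: conn=20 S1=4 S2=20 S3=20 S4=5 blocked=[]
Op 5: conn=8 S1=4 S2=8 S3=20 S4=5 blocked=[]
Op 6: conn=-5 S1=4 S2=-5 S3=20 S4=5 blocked=[1, 2, 3, 4]
Op 7: conn=-5 S1=4 S2=-5 S3=43 S4=5 blocked=[1, 2, 3, 4]
Op 8: conn=-5 S1=4 S2=18 S3=43 S4=5 blocked=[1, 2, 3, 4]
Op 9: conn=5 S1=4 S2=18 S3=43 S4=5 blocked=[]
Op 10: conn=-9 S1=4 S2=18 S3=43 S4=-9 blocked=[1, 2, 3, 4]
Op 11: conn=-17 S1=4 S2=18 S3=35 S4=-9 blocked=[1, 2, 3, 4]

Answer: -17 4 18 35 -9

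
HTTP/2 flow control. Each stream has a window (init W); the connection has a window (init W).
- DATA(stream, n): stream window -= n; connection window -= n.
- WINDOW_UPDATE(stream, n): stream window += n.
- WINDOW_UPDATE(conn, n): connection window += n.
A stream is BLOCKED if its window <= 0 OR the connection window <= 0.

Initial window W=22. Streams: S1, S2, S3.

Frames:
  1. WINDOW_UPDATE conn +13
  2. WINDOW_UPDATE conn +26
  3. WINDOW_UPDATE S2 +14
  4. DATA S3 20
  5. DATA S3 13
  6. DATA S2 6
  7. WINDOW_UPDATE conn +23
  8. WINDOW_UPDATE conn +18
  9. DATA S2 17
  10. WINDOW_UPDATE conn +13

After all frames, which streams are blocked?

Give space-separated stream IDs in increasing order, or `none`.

Answer: S3

Derivation:
Op 1: conn=35 S1=22 S2=22 S3=22 blocked=[]
Op 2: conn=61 S1=22 S2=22 S3=22 blocked=[]
Op 3: conn=61 S1=22 S2=36 S3=22 blocked=[]
Op 4: conn=41 S1=22 S2=36 S3=2 blocked=[]
Op 5: conn=28 S1=22 S2=36 S3=-11 blocked=[3]
Op 6: conn=22 S1=22 S2=30 S3=-11 blocked=[3]
Op 7: conn=45 S1=22 S2=30 S3=-11 blocked=[3]
Op 8: conn=63 S1=22 S2=30 S3=-11 blocked=[3]
Op 9: conn=46 S1=22 S2=13 S3=-11 blocked=[3]
Op 10: conn=59 S1=22 S2=13 S3=-11 blocked=[3]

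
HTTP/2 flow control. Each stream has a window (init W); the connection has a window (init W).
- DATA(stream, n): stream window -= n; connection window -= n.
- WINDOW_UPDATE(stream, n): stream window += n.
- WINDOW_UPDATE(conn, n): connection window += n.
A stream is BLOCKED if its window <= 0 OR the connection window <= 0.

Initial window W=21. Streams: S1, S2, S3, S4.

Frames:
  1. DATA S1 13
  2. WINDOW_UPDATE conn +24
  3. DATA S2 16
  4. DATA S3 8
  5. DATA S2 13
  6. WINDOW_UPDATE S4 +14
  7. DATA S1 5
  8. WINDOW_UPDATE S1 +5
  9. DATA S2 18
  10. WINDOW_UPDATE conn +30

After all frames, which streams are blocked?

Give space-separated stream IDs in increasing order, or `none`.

Op 1: conn=8 S1=8 S2=21 S3=21 S4=21 blocked=[]
Op 2: conn=32 S1=8 S2=21 S3=21 S4=21 blocked=[]
Op 3: conn=16 S1=8 S2=5 S3=21 S4=21 blocked=[]
Op 4: conn=8 S1=8 S2=5 S3=13 S4=21 blocked=[]
Op 5: conn=-5 S1=8 S2=-8 S3=13 S4=21 blocked=[1, 2, 3, 4]
Op 6: conn=-5 S1=8 S2=-8 S3=13 S4=35 blocked=[1, 2, 3, 4]
Op 7: conn=-10 S1=3 S2=-8 S3=13 S4=35 blocked=[1, 2, 3, 4]
Op 8: conn=-10 S1=8 S2=-8 S3=13 S4=35 blocked=[1, 2, 3, 4]
Op 9: conn=-28 S1=8 S2=-26 S3=13 S4=35 blocked=[1, 2, 3, 4]
Op 10: conn=2 S1=8 S2=-26 S3=13 S4=35 blocked=[2]

Answer: S2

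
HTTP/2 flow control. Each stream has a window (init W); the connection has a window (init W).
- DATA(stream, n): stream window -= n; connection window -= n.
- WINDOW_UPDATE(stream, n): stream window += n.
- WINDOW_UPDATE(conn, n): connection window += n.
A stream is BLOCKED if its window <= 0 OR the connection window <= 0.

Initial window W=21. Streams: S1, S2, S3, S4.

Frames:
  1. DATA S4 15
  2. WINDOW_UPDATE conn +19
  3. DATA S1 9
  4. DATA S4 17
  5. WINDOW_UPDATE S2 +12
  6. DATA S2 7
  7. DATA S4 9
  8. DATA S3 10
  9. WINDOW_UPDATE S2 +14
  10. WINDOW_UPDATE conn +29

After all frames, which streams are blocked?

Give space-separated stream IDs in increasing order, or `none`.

Op 1: conn=6 S1=21 S2=21 S3=21 S4=6 blocked=[]
Op 2: conn=25 S1=21 S2=21 S3=21 S4=6 blocked=[]
Op 3: conn=16 S1=12 S2=21 S3=21 S4=6 blocked=[]
Op 4: conn=-1 S1=12 S2=21 S3=21 S4=-11 blocked=[1, 2, 3, 4]
Op 5: conn=-1 S1=12 S2=33 S3=21 S4=-11 blocked=[1, 2, 3, 4]
Op 6: conn=-8 S1=12 S2=26 S3=21 S4=-11 blocked=[1, 2, 3, 4]
Op 7: conn=-17 S1=12 S2=26 S3=21 S4=-20 blocked=[1, 2, 3, 4]
Op 8: conn=-27 S1=12 S2=26 S3=11 S4=-20 blocked=[1, 2, 3, 4]
Op 9: conn=-27 S1=12 S2=40 S3=11 S4=-20 blocked=[1, 2, 3, 4]
Op 10: conn=2 S1=12 S2=40 S3=11 S4=-20 blocked=[4]

Answer: S4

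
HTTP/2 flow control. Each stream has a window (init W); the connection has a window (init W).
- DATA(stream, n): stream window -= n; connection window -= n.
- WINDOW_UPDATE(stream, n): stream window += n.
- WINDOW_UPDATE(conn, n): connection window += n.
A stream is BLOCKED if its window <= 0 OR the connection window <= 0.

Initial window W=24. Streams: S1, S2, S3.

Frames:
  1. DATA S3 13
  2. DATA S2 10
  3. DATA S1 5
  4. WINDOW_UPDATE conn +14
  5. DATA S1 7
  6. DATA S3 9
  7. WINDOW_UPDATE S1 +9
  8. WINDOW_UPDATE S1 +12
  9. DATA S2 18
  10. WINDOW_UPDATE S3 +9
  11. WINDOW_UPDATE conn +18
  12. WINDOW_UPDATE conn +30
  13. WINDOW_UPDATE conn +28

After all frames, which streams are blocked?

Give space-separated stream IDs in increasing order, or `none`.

Op 1: conn=11 S1=24 S2=24 S3=11 blocked=[]
Op 2: conn=1 S1=24 S2=14 S3=11 blocked=[]
Op 3: conn=-4 S1=19 S2=14 S3=11 blocked=[1, 2, 3]
Op 4: conn=10 S1=19 S2=14 S3=11 blocked=[]
Op 5: conn=3 S1=12 S2=14 S3=11 blocked=[]
Op 6: conn=-6 S1=12 S2=14 S3=2 blocked=[1, 2, 3]
Op 7: conn=-6 S1=21 S2=14 S3=2 blocked=[1, 2, 3]
Op 8: conn=-6 S1=33 S2=14 S3=2 blocked=[1, 2, 3]
Op 9: conn=-24 S1=33 S2=-4 S3=2 blocked=[1, 2, 3]
Op 10: conn=-24 S1=33 S2=-4 S3=11 blocked=[1, 2, 3]
Op 11: conn=-6 S1=33 S2=-4 S3=11 blocked=[1, 2, 3]
Op 12: conn=24 S1=33 S2=-4 S3=11 blocked=[2]
Op 13: conn=52 S1=33 S2=-4 S3=11 blocked=[2]

Answer: S2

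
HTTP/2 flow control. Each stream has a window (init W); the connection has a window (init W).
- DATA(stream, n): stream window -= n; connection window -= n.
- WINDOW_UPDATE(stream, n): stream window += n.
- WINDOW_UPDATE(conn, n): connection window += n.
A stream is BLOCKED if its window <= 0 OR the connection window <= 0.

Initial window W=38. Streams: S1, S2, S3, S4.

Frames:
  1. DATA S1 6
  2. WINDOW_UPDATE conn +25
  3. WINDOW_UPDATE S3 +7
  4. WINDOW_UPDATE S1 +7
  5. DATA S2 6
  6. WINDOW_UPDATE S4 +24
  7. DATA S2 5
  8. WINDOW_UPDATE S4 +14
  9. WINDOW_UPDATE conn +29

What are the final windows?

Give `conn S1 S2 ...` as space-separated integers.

Answer: 75 39 27 45 76

Derivation:
Op 1: conn=32 S1=32 S2=38 S3=38 S4=38 blocked=[]
Op 2: conn=57 S1=32 S2=38 S3=38 S4=38 blocked=[]
Op 3: conn=57 S1=32 S2=38 S3=45 S4=38 blocked=[]
Op 4: conn=57 S1=39 S2=38 S3=45 S4=38 blocked=[]
Op 5: conn=51 S1=39 S2=32 S3=45 S4=38 blocked=[]
Op 6: conn=51 S1=39 S2=32 S3=45 S4=62 blocked=[]
Op 7: conn=46 S1=39 S2=27 S3=45 S4=62 blocked=[]
Op 8: conn=46 S1=39 S2=27 S3=45 S4=76 blocked=[]
Op 9: conn=75 S1=39 S2=27 S3=45 S4=76 blocked=[]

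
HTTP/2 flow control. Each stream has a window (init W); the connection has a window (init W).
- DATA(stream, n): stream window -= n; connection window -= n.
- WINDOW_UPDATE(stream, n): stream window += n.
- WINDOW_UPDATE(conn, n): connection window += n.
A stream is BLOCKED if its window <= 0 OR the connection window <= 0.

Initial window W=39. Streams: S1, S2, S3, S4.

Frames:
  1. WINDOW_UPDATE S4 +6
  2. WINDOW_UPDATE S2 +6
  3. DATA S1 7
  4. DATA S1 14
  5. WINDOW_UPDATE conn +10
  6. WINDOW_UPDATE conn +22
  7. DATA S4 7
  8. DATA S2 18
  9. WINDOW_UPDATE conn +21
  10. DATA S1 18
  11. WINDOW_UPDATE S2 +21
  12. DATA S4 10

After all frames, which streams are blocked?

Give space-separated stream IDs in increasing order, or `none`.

Op 1: conn=39 S1=39 S2=39 S3=39 S4=45 blocked=[]
Op 2: conn=39 S1=39 S2=45 S3=39 S4=45 blocked=[]
Op 3: conn=32 S1=32 S2=45 S3=39 S4=45 blocked=[]
Op 4: conn=18 S1=18 S2=45 S3=39 S4=45 blocked=[]
Op 5: conn=28 S1=18 S2=45 S3=39 S4=45 blocked=[]
Op 6: conn=50 S1=18 S2=45 S3=39 S4=45 blocked=[]
Op 7: conn=43 S1=18 S2=45 S3=39 S4=38 blocked=[]
Op 8: conn=25 S1=18 S2=27 S3=39 S4=38 blocked=[]
Op 9: conn=46 S1=18 S2=27 S3=39 S4=38 blocked=[]
Op 10: conn=28 S1=0 S2=27 S3=39 S4=38 blocked=[1]
Op 11: conn=28 S1=0 S2=48 S3=39 S4=38 blocked=[1]
Op 12: conn=18 S1=0 S2=48 S3=39 S4=28 blocked=[1]

Answer: S1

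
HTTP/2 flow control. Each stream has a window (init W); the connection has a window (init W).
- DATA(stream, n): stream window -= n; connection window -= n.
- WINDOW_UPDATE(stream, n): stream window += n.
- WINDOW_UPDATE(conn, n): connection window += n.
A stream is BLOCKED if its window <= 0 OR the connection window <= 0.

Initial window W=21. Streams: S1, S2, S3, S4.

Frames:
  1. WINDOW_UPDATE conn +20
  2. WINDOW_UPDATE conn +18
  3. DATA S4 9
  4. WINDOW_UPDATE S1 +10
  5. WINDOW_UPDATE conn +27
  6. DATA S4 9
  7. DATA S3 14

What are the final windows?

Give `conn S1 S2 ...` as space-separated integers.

Op 1: conn=41 S1=21 S2=21 S3=21 S4=21 blocked=[]
Op 2: conn=59 S1=21 S2=21 S3=21 S4=21 blocked=[]
Op 3: conn=50 S1=21 S2=21 S3=21 S4=12 blocked=[]
Op 4: conn=50 S1=31 S2=21 S3=21 S4=12 blocked=[]
Op 5: conn=77 S1=31 S2=21 S3=21 S4=12 blocked=[]
Op 6: conn=68 S1=31 S2=21 S3=21 S4=3 blocked=[]
Op 7: conn=54 S1=31 S2=21 S3=7 S4=3 blocked=[]

Answer: 54 31 21 7 3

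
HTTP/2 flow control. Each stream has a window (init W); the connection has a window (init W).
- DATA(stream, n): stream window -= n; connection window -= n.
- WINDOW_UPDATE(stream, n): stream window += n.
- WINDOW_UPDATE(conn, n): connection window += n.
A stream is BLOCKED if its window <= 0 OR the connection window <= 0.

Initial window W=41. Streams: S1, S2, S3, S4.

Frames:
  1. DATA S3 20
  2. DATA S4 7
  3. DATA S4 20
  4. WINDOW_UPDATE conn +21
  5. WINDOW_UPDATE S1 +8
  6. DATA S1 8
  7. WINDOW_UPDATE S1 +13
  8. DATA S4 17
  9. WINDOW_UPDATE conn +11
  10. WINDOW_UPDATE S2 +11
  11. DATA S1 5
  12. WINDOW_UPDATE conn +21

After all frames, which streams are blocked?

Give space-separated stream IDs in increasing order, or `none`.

Op 1: conn=21 S1=41 S2=41 S3=21 S4=41 blocked=[]
Op 2: conn=14 S1=41 S2=41 S3=21 S4=34 blocked=[]
Op 3: conn=-6 S1=41 S2=41 S3=21 S4=14 blocked=[1, 2, 3, 4]
Op 4: conn=15 S1=41 S2=41 S3=21 S4=14 blocked=[]
Op 5: conn=15 S1=49 S2=41 S3=21 S4=14 blocked=[]
Op 6: conn=7 S1=41 S2=41 S3=21 S4=14 blocked=[]
Op 7: conn=7 S1=54 S2=41 S3=21 S4=14 blocked=[]
Op 8: conn=-10 S1=54 S2=41 S3=21 S4=-3 blocked=[1, 2, 3, 4]
Op 9: conn=1 S1=54 S2=41 S3=21 S4=-3 blocked=[4]
Op 10: conn=1 S1=54 S2=52 S3=21 S4=-3 blocked=[4]
Op 11: conn=-4 S1=49 S2=52 S3=21 S4=-3 blocked=[1, 2, 3, 4]
Op 12: conn=17 S1=49 S2=52 S3=21 S4=-3 blocked=[4]

Answer: S4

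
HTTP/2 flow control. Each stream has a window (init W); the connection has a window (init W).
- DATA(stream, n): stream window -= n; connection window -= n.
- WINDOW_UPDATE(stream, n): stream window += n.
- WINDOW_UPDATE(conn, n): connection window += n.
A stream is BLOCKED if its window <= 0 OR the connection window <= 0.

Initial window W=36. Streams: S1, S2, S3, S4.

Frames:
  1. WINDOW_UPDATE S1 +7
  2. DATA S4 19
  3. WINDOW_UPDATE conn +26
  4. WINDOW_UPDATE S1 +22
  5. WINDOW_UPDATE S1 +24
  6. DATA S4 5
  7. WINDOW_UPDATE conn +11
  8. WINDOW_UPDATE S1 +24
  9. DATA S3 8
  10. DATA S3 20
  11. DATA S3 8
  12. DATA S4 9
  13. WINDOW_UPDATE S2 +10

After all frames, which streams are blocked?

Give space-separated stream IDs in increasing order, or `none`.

Answer: S3

Derivation:
Op 1: conn=36 S1=43 S2=36 S3=36 S4=36 blocked=[]
Op 2: conn=17 S1=43 S2=36 S3=36 S4=17 blocked=[]
Op 3: conn=43 S1=43 S2=36 S3=36 S4=17 blocked=[]
Op 4: conn=43 S1=65 S2=36 S3=36 S4=17 blocked=[]
Op 5: conn=43 S1=89 S2=36 S3=36 S4=17 blocked=[]
Op 6: conn=38 S1=89 S2=36 S3=36 S4=12 blocked=[]
Op 7: conn=49 S1=89 S2=36 S3=36 S4=12 blocked=[]
Op 8: conn=49 S1=113 S2=36 S3=36 S4=12 blocked=[]
Op 9: conn=41 S1=113 S2=36 S3=28 S4=12 blocked=[]
Op 10: conn=21 S1=113 S2=36 S3=8 S4=12 blocked=[]
Op 11: conn=13 S1=113 S2=36 S3=0 S4=12 blocked=[3]
Op 12: conn=4 S1=113 S2=36 S3=0 S4=3 blocked=[3]
Op 13: conn=4 S1=113 S2=46 S3=0 S4=3 blocked=[3]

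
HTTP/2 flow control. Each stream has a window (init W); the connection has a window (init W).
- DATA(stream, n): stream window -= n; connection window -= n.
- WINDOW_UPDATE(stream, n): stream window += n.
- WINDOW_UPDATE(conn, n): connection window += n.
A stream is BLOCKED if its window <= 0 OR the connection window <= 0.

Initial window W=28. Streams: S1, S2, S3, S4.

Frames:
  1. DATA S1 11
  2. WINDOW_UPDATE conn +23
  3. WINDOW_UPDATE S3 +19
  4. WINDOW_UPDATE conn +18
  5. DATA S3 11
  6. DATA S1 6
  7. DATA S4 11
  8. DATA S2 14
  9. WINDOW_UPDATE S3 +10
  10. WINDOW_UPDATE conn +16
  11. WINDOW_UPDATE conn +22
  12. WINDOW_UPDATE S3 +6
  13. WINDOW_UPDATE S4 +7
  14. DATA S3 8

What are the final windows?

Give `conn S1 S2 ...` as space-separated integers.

Answer: 46 11 14 44 24

Derivation:
Op 1: conn=17 S1=17 S2=28 S3=28 S4=28 blocked=[]
Op 2: conn=40 S1=17 S2=28 S3=28 S4=28 blocked=[]
Op 3: conn=40 S1=17 S2=28 S3=47 S4=28 blocked=[]
Op 4: conn=58 S1=17 S2=28 S3=47 S4=28 blocked=[]
Op 5: conn=47 S1=17 S2=28 S3=36 S4=28 blocked=[]
Op 6: conn=41 S1=11 S2=28 S3=36 S4=28 blocked=[]
Op 7: conn=30 S1=11 S2=28 S3=36 S4=17 blocked=[]
Op 8: conn=16 S1=11 S2=14 S3=36 S4=17 blocked=[]
Op 9: conn=16 S1=11 S2=14 S3=46 S4=17 blocked=[]
Op 10: conn=32 S1=11 S2=14 S3=46 S4=17 blocked=[]
Op 11: conn=54 S1=11 S2=14 S3=46 S4=17 blocked=[]
Op 12: conn=54 S1=11 S2=14 S3=52 S4=17 blocked=[]
Op 13: conn=54 S1=11 S2=14 S3=52 S4=24 blocked=[]
Op 14: conn=46 S1=11 S2=14 S3=44 S4=24 blocked=[]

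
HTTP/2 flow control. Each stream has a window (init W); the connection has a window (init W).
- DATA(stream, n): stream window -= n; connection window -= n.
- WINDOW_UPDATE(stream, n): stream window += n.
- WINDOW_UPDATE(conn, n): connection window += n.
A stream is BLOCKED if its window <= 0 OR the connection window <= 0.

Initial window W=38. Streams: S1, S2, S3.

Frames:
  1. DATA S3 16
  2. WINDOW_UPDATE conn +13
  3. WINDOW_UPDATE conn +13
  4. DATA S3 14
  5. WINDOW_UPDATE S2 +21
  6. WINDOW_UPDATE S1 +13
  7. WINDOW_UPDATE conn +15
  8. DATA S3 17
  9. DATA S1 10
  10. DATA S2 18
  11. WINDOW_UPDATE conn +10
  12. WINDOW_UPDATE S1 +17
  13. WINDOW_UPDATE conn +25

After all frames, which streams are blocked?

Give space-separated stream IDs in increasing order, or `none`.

Op 1: conn=22 S1=38 S2=38 S3=22 blocked=[]
Op 2: conn=35 S1=38 S2=38 S3=22 blocked=[]
Op 3: conn=48 S1=38 S2=38 S3=22 blocked=[]
Op 4: conn=34 S1=38 S2=38 S3=8 blocked=[]
Op 5: conn=34 S1=38 S2=59 S3=8 blocked=[]
Op 6: conn=34 S1=51 S2=59 S3=8 blocked=[]
Op 7: conn=49 S1=51 S2=59 S3=8 blocked=[]
Op 8: conn=32 S1=51 S2=59 S3=-9 blocked=[3]
Op 9: conn=22 S1=41 S2=59 S3=-9 blocked=[3]
Op 10: conn=4 S1=41 S2=41 S3=-9 blocked=[3]
Op 11: conn=14 S1=41 S2=41 S3=-9 blocked=[3]
Op 12: conn=14 S1=58 S2=41 S3=-9 blocked=[3]
Op 13: conn=39 S1=58 S2=41 S3=-9 blocked=[3]

Answer: S3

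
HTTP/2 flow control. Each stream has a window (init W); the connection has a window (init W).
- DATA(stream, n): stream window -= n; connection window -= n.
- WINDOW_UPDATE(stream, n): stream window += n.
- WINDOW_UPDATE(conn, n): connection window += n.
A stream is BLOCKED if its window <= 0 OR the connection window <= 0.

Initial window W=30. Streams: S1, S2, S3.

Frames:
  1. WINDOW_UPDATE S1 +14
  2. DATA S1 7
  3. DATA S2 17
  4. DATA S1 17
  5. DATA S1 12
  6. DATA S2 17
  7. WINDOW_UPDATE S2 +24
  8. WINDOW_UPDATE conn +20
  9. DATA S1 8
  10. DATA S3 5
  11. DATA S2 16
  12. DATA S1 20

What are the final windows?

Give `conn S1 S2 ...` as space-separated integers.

Answer: -69 -20 4 25

Derivation:
Op 1: conn=30 S1=44 S2=30 S3=30 blocked=[]
Op 2: conn=23 S1=37 S2=30 S3=30 blocked=[]
Op 3: conn=6 S1=37 S2=13 S3=30 blocked=[]
Op 4: conn=-11 S1=20 S2=13 S3=30 blocked=[1, 2, 3]
Op 5: conn=-23 S1=8 S2=13 S3=30 blocked=[1, 2, 3]
Op 6: conn=-40 S1=8 S2=-4 S3=30 blocked=[1, 2, 3]
Op 7: conn=-40 S1=8 S2=20 S3=30 blocked=[1, 2, 3]
Op 8: conn=-20 S1=8 S2=20 S3=30 blocked=[1, 2, 3]
Op 9: conn=-28 S1=0 S2=20 S3=30 blocked=[1, 2, 3]
Op 10: conn=-33 S1=0 S2=20 S3=25 blocked=[1, 2, 3]
Op 11: conn=-49 S1=0 S2=4 S3=25 blocked=[1, 2, 3]
Op 12: conn=-69 S1=-20 S2=4 S3=25 blocked=[1, 2, 3]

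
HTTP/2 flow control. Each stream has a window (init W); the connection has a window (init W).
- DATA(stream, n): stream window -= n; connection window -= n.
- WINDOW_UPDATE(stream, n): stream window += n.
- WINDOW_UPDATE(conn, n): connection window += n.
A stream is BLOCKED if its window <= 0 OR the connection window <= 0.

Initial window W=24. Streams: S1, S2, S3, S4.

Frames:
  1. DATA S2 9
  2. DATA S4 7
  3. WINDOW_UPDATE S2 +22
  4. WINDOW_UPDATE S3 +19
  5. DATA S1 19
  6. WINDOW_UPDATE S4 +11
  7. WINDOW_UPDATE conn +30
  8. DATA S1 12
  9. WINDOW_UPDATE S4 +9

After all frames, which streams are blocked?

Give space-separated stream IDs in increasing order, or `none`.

Answer: S1

Derivation:
Op 1: conn=15 S1=24 S2=15 S3=24 S4=24 blocked=[]
Op 2: conn=8 S1=24 S2=15 S3=24 S4=17 blocked=[]
Op 3: conn=8 S1=24 S2=37 S3=24 S4=17 blocked=[]
Op 4: conn=8 S1=24 S2=37 S3=43 S4=17 blocked=[]
Op 5: conn=-11 S1=5 S2=37 S3=43 S4=17 blocked=[1, 2, 3, 4]
Op 6: conn=-11 S1=5 S2=37 S3=43 S4=28 blocked=[1, 2, 3, 4]
Op 7: conn=19 S1=5 S2=37 S3=43 S4=28 blocked=[]
Op 8: conn=7 S1=-7 S2=37 S3=43 S4=28 blocked=[1]
Op 9: conn=7 S1=-7 S2=37 S3=43 S4=37 blocked=[1]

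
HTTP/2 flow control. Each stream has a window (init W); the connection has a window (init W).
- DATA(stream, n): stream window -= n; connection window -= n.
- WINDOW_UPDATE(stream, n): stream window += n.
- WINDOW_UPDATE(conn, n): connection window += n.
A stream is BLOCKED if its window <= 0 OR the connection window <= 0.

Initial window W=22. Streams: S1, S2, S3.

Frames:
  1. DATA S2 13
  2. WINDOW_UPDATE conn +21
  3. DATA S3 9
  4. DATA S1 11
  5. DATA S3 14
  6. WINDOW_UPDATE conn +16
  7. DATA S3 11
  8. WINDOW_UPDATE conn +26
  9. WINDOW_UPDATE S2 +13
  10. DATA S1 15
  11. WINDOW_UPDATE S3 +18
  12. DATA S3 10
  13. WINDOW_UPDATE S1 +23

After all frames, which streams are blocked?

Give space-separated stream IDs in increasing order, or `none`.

Op 1: conn=9 S1=22 S2=9 S3=22 blocked=[]
Op 2: conn=30 S1=22 S2=9 S3=22 blocked=[]
Op 3: conn=21 S1=22 S2=9 S3=13 blocked=[]
Op 4: conn=10 S1=11 S2=9 S3=13 blocked=[]
Op 5: conn=-4 S1=11 S2=9 S3=-1 blocked=[1, 2, 3]
Op 6: conn=12 S1=11 S2=9 S3=-1 blocked=[3]
Op 7: conn=1 S1=11 S2=9 S3=-12 blocked=[3]
Op 8: conn=27 S1=11 S2=9 S3=-12 blocked=[3]
Op 9: conn=27 S1=11 S2=22 S3=-12 blocked=[3]
Op 10: conn=12 S1=-4 S2=22 S3=-12 blocked=[1, 3]
Op 11: conn=12 S1=-4 S2=22 S3=6 blocked=[1]
Op 12: conn=2 S1=-4 S2=22 S3=-4 blocked=[1, 3]
Op 13: conn=2 S1=19 S2=22 S3=-4 blocked=[3]

Answer: S3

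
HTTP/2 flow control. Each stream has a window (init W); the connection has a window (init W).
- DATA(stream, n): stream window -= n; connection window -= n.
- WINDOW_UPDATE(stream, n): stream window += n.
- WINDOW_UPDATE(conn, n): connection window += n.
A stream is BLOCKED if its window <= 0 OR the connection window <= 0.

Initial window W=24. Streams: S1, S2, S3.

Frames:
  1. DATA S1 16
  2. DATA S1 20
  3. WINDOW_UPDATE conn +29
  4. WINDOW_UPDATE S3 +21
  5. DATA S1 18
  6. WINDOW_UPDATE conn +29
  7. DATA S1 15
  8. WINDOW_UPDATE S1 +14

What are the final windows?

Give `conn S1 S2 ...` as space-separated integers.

Op 1: conn=8 S1=8 S2=24 S3=24 blocked=[]
Op 2: conn=-12 S1=-12 S2=24 S3=24 blocked=[1, 2, 3]
Op 3: conn=17 S1=-12 S2=24 S3=24 blocked=[1]
Op 4: conn=17 S1=-12 S2=24 S3=45 blocked=[1]
Op 5: conn=-1 S1=-30 S2=24 S3=45 blocked=[1, 2, 3]
Op 6: conn=28 S1=-30 S2=24 S3=45 blocked=[1]
Op 7: conn=13 S1=-45 S2=24 S3=45 blocked=[1]
Op 8: conn=13 S1=-31 S2=24 S3=45 blocked=[1]

Answer: 13 -31 24 45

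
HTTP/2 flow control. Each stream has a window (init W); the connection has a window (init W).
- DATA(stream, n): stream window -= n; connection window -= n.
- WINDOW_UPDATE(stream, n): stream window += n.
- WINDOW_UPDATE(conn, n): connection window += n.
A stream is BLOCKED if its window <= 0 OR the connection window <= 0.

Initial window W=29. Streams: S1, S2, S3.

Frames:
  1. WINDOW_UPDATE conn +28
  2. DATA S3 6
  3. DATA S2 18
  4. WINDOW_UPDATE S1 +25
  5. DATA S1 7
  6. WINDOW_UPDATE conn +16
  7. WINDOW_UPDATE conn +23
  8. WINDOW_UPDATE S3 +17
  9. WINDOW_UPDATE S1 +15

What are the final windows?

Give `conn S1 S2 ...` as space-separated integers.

Answer: 65 62 11 40

Derivation:
Op 1: conn=57 S1=29 S2=29 S3=29 blocked=[]
Op 2: conn=51 S1=29 S2=29 S3=23 blocked=[]
Op 3: conn=33 S1=29 S2=11 S3=23 blocked=[]
Op 4: conn=33 S1=54 S2=11 S3=23 blocked=[]
Op 5: conn=26 S1=47 S2=11 S3=23 blocked=[]
Op 6: conn=42 S1=47 S2=11 S3=23 blocked=[]
Op 7: conn=65 S1=47 S2=11 S3=23 blocked=[]
Op 8: conn=65 S1=47 S2=11 S3=40 blocked=[]
Op 9: conn=65 S1=62 S2=11 S3=40 blocked=[]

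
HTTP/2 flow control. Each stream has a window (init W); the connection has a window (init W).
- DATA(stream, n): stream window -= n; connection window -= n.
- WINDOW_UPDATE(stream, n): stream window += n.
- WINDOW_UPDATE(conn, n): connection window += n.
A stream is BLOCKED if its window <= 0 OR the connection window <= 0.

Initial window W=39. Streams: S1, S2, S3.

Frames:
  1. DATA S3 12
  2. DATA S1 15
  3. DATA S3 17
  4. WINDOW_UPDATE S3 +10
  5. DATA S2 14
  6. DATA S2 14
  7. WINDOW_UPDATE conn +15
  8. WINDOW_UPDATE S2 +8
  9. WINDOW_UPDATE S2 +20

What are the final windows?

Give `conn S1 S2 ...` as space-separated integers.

Answer: -18 24 39 20

Derivation:
Op 1: conn=27 S1=39 S2=39 S3=27 blocked=[]
Op 2: conn=12 S1=24 S2=39 S3=27 blocked=[]
Op 3: conn=-5 S1=24 S2=39 S3=10 blocked=[1, 2, 3]
Op 4: conn=-5 S1=24 S2=39 S3=20 blocked=[1, 2, 3]
Op 5: conn=-19 S1=24 S2=25 S3=20 blocked=[1, 2, 3]
Op 6: conn=-33 S1=24 S2=11 S3=20 blocked=[1, 2, 3]
Op 7: conn=-18 S1=24 S2=11 S3=20 blocked=[1, 2, 3]
Op 8: conn=-18 S1=24 S2=19 S3=20 blocked=[1, 2, 3]
Op 9: conn=-18 S1=24 S2=39 S3=20 blocked=[1, 2, 3]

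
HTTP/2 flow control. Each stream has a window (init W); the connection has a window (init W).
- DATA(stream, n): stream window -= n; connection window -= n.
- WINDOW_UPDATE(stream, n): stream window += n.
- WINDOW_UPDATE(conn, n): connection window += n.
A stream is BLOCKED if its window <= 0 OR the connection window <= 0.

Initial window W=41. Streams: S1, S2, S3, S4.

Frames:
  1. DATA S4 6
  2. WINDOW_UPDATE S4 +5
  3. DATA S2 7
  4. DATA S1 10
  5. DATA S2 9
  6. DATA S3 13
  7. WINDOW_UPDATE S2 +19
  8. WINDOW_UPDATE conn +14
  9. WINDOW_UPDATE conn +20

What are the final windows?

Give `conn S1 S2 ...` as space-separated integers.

Op 1: conn=35 S1=41 S2=41 S3=41 S4=35 blocked=[]
Op 2: conn=35 S1=41 S2=41 S3=41 S4=40 blocked=[]
Op 3: conn=28 S1=41 S2=34 S3=41 S4=40 blocked=[]
Op 4: conn=18 S1=31 S2=34 S3=41 S4=40 blocked=[]
Op 5: conn=9 S1=31 S2=25 S3=41 S4=40 blocked=[]
Op 6: conn=-4 S1=31 S2=25 S3=28 S4=40 blocked=[1, 2, 3, 4]
Op 7: conn=-4 S1=31 S2=44 S3=28 S4=40 blocked=[1, 2, 3, 4]
Op 8: conn=10 S1=31 S2=44 S3=28 S4=40 blocked=[]
Op 9: conn=30 S1=31 S2=44 S3=28 S4=40 blocked=[]

Answer: 30 31 44 28 40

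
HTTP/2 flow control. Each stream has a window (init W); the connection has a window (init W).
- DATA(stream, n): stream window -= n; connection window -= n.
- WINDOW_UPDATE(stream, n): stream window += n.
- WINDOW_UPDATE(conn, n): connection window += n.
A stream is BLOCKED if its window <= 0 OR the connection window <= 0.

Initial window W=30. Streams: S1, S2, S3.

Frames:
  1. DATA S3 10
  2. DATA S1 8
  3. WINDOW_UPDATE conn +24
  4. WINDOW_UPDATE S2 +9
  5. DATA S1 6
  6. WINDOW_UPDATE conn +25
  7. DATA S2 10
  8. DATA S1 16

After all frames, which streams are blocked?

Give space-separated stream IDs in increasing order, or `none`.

Answer: S1

Derivation:
Op 1: conn=20 S1=30 S2=30 S3=20 blocked=[]
Op 2: conn=12 S1=22 S2=30 S3=20 blocked=[]
Op 3: conn=36 S1=22 S2=30 S3=20 blocked=[]
Op 4: conn=36 S1=22 S2=39 S3=20 blocked=[]
Op 5: conn=30 S1=16 S2=39 S3=20 blocked=[]
Op 6: conn=55 S1=16 S2=39 S3=20 blocked=[]
Op 7: conn=45 S1=16 S2=29 S3=20 blocked=[]
Op 8: conn=29 S1=0 S2=29 S3=20 blocked=[1]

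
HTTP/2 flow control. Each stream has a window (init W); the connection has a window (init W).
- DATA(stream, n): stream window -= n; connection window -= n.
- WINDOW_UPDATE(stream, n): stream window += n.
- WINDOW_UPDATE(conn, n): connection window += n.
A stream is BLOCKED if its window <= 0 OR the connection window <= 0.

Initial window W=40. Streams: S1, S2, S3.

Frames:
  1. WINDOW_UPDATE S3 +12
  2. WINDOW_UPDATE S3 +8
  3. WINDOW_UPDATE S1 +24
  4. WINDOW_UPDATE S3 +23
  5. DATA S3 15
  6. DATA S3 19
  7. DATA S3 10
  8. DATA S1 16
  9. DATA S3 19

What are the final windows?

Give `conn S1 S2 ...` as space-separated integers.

Op 1: conn=40 S1=40 S2=40 S3=52 blocked=[]
Op 2: conn=40 S1=40 S2=40 S3=60 blocked=[]
Op 3: conn=40 S1=64 S2=40 S3=60 blocked=[]
Op 4: conn=40 S1=64 S2=40 S3=83 blocked=[]
Op 5: conn=25 S1=64 S2=40 S3=68 blocked=[]
Op 6: conn=6 S1=64 S2=40 S3=49 blocked=[]
Op 7: conn=-4 S1=64 S2=40 S3=39 blocked=[1, 2, 3]
Op 8: conn=-20 S1=48 S2=40 S3=39 blocked=[1, 2, 3]
Op 9: conn=-39 S1=48 S2=40 S3=20 blocked=[1, 2, 3]

Answer: -39 48 40 20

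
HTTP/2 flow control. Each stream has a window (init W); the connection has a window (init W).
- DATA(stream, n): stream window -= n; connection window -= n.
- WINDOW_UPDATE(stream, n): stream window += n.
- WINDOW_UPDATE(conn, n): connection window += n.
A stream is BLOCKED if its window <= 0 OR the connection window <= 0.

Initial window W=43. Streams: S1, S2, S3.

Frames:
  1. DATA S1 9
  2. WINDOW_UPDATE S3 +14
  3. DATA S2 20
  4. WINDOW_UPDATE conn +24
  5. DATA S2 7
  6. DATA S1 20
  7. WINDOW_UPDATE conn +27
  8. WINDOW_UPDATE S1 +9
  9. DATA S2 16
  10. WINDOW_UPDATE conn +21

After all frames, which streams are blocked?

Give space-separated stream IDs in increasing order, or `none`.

Op 1: conn=34 S1=34 S2=43 S3=43 blocked=[]
Op 2: conn=34 S1=34 S2=43 S3=57 blocked=[]
Op 3: conn=14 S1=34 S2=23 S3=57 blocked=[]
Op 4: conn=38 S1=34 S2=23 S3=57 blocked=[]
Op 5: conn=31 S1=34 S2=16 S3=57 blocked=[]
Op 6: conn=11 S1=14 S2=16 S3=57 blocked=[]
Op 7: conn=38 S1=14 S2=16 S3=57 blocked=[]
Op 8: conn=38 S1=23 S2=16 S3=57 blocked=[]
Op 9: conn=22 S1=23 S2=0 S3=57 blocked=[2]
Op 10: conn=43 S1=23 S2=0 S3=57 blocked=[2]

Answer: S2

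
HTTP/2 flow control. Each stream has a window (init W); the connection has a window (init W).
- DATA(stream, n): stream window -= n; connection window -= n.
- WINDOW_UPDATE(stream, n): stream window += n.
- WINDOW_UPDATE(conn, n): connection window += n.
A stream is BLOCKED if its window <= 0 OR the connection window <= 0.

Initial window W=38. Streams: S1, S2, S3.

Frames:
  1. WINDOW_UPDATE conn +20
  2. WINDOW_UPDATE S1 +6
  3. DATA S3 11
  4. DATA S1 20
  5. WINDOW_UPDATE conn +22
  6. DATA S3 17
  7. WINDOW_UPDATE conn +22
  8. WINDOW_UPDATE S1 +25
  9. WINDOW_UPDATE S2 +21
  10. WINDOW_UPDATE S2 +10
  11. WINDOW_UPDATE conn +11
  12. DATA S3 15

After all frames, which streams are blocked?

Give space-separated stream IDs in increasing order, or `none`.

Op 1: conn=58 S1=38 S2=38 S3=38 blocked=[]
Op 2: conn=58 S1=44 S2=38 S3=38 blocked=[]
Op 3: conn=47 S1=44 S2=38 S3=27 blocked=[]
Op 4: conn=27 S1=24 S2=38 S3=27 blocked=[]
Op 5: conn=49 S1=24 S2=38 S3=27 blocked=[]
Op 6: conn=32 S1=24 S2=38 S3=10 blocked=[]
Op 7: conn=54 S1=24 S2=38 S3=10 blocked=[]
Op 8: conn=54 S1=49 S2=38 S3=10 blocked=[]
Op 9: conn=54 S1=49 S2=59 S3=10 blocked=[]
Op 10: conn=54 S1=49 S2=69 S3=10 blocked=[]
Op 11: conn=65 S1=49 S2=69 S3=10 blocked=[]
Op 12: conn=50 S1=49 S2=69 S3=-5 blocked=[3]

Answer: S3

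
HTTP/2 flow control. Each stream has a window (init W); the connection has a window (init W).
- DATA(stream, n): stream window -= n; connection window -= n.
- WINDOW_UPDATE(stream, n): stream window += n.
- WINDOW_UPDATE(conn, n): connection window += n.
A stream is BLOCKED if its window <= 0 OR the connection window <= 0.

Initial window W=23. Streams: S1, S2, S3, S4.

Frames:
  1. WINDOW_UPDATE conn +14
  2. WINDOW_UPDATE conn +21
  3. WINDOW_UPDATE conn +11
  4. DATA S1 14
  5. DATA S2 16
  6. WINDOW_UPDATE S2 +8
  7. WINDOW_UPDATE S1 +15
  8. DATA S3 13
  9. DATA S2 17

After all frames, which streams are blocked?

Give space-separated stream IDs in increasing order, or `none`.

Op 1: conn=37 S1=23 S2=23 S3=23 S4=23 blocked=[]
Op 2: conn=58 S1=23 S2=23 S3=23 S4=23 blocked=[]
Op 3: conn=69 S1=23 S2=23 S3=23 S4=23 blocked=[]
Op 4: conn=55 S1=9 S2=23 S3=23 S4=23 blocked=[]
Op 5: conn=39 S1=9 S2=7 S3=23 S4=23 blocked=[]
Op 6: conn=39 S1=9 S2=15 S3=23 S4=23 blocked=[]
Op 7: conn=39 S1=24 S2=15 S3=23 S4=23 blocked=[]
Op 8: conn=26 S1=24 S2=15 S3=10 S4=23 blocked=[]
Op 9: conn=9 S1=24 S2=-2 S3=10 S4=23 blocked=[2]

Answer: S2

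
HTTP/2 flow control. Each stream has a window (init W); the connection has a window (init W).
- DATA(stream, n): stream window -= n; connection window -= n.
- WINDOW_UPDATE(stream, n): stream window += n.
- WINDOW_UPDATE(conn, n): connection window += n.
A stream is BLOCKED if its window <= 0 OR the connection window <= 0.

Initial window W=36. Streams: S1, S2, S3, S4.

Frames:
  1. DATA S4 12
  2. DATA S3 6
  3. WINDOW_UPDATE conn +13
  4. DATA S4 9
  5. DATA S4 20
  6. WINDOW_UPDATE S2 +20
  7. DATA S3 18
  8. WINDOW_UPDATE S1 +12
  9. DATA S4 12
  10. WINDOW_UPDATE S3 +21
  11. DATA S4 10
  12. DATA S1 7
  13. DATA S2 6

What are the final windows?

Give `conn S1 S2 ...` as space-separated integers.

Answer: -51 41 50 33 -27

Derivation:
Op 1: conn=24 S1=36 S2=36 S3=36 S4=24 blocked=[]
Op 2: conn=18 S1=36 S2=36 S3=30 S4=24 blocked=[]
Op 3: conn=31 S1=36 S2=36 S3=30 S4=24 blocked=[]
Op 4: conn=22 S1=36 S2=36 S3=30 S4=15 blocked=[]
Op 5: conn=2 S1=36 S2=36 S3=30 S4=-5 blocked=[4]
Op 6: conn=2 S1=36 S2=56 S3=30 S4=-5 blocked=[4]
Op 7: conn=-16 S1=36 S2=56 S3=12 S4=-5 blocked=[1, 2, 3, 4]
Op 8: conn=-16 S1=48 S2=56 S3=12 S4=-5 blocked=[1, 2, 3, 4]
Op 9: conn=-28 S1=48 S2=56 S3=12 S4=-17 blocked=[1, 2, 3, 4]
Op 10: conn=-28 S1=48 S2=56 S3=33 S4=-17 blocked=[1, 2, 3, 4]
Op 11: conn=-38 S1=48 S2=56 S3=33 S4=-27 blocked=[1, 2, 3, 4]
Op 12: conn=-45 S1=41 S2=56 S3=33 S4=-27 blocked=[1, 2, 3, 4]
Op 13: conn=-51 S1=41 S2=50 S3=33 S4=-27 blocked=[1, 2, 3, 4]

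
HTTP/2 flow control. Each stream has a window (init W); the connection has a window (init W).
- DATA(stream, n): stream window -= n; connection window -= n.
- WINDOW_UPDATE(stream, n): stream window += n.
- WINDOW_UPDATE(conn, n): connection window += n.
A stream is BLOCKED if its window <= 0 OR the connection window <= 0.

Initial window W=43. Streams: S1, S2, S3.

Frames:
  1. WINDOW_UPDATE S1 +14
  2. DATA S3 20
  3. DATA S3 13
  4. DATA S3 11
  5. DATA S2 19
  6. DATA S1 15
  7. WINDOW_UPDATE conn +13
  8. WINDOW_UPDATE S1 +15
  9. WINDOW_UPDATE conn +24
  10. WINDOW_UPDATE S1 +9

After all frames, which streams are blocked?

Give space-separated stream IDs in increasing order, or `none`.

Answer: S3

Derivation:
Op 1: conn=43 S1=57 S2=43 S3=43 blocked=[]
Op 2: conn=23 S1=57 S2=43 S3=23 blocked=[]
Op 3: conn=10 S1=57 S2=43 S3=10 blocked=[]
Op 4: conn=-1 S1=57 S2=43 S3=-1 blocked=[1, 2, 3]
Op 5: conn=-20 S1=57 S2=24 S3=-1 blocked=[1, 2, 3]
Op 6: conn=-35 S1=42 S2=24 S3=-1 blocked=[1, 2, 3]
Op 7: conn=-22 S1=42 S2=24 S3=-1 blocked=[1, 2, 3]
Op 8: conn=-22 S1=57 S2=24 S3=-1 blocked=[1, 2, 3]
Op 9: conn=2 S1=57 S2=24 S3=-1 blocked=[3]
Op 10: conn=2 S1=66 S2=24 S3=-1 blocked=[3]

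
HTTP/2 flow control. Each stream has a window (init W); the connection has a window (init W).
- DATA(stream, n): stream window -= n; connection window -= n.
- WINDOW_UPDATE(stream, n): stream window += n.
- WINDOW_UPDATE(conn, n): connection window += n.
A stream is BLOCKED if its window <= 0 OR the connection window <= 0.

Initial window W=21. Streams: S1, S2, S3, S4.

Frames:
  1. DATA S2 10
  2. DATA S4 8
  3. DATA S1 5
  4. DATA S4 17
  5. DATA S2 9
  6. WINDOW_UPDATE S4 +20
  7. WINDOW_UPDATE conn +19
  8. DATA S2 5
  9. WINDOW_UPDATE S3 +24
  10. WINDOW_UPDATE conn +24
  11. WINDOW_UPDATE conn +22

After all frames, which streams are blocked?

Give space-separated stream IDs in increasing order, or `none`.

Answer: S2

Derivation:
Op 1: conn=11 S1=21 S2=11 S3=21 S4=21 blocked=[]
Op 2: conn=3 S1=21 S2=11 S3=21 S4=13 blocked=[]
Op 3: conn=-2 S1=16 S2=11 S3=21 S4=13 blocked=[1, 2, 3, 4]
Op 4: conn=-19 S1=16 S2=11 S3=21 S4=-4 blocked=[1, 2, 3, 4]
Op 5: conn=-28 S1=16 S2=2 S3=21 S4=-4 blocked=[1, 2, 3, 4]
Op 6: conn=-28 S1=16 S2=2 S3=21 S4=16 blocked=[1, 2, 3, 4]
Op 7: conn=-9 S1=16 S2=2 S3=21 S4=16 blocked=[1, 2, 3, 4]
Op 8: conn=-14 S1=16 S2=-3 S3=21 S4=16 blocked=[1, 2, 3, 4]
Op 9: conn=-14 S1=16 S2=-3 S3=45 S4=16 blocked=[1, 2, 3, 4]
Op 10: conn=10 S1=16 S2=-3 S3=45 S4=16 blocked=[2]
Op 11: conn=32 S1=16 S2=-3 S3=45 S4=16 blocked=[2]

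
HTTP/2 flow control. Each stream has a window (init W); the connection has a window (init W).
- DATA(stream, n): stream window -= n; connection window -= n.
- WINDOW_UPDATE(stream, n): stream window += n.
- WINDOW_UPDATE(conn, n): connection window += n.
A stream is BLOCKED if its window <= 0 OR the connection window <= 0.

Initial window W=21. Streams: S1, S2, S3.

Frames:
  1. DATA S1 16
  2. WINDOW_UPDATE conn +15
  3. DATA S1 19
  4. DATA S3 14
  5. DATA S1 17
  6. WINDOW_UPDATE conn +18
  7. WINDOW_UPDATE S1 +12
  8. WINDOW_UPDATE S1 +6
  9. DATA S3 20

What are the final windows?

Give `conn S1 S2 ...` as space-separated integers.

Answer: -32 -13 21 -13

Derivation:
Op 1: conn=5 S1=5 S2=21 S3=21 blocked=[]
Op 2: conn=20 S1=5 S2=21 S3=21 blocked=[]
Op 3: conn=1 S1=-14 S2=21 S3=21 blocked=[1]
Op 4: conn=-13 S1=-14 S2=21 S3=7 blocked=[1, 2, 3]
Op 5: conn=-30 S1=-31 S2=21 S3=7 blocked=[1, 2, 3]
Op 6: conn=-12 S1=-31 S2=21 S3=7 blocked=[1, 2, 3]
Op 7: conn=-12 S1=-19 S2=21 S3=7 blocked=[1, 2, 3]
Op 8: conn=-12 S1=-13 S2=21 S3=7 blocked=[1, 2, 3]
Op 9: conn=-32 S1=-13 S2=21 S3=-13 blocked=[1, 2, 3]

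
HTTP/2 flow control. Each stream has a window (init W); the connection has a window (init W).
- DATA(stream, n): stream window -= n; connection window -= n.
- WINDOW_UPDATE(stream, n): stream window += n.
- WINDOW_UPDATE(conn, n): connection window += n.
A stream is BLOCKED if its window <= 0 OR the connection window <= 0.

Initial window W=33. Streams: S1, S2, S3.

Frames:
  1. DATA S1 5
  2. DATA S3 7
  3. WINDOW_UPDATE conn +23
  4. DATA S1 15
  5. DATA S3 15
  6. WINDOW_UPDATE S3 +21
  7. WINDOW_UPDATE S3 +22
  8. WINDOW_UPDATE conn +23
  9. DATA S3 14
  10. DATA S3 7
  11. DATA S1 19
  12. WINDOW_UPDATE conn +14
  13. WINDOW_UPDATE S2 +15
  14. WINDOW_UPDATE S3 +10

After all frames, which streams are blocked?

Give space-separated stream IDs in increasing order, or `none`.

Op 1: conn=28 S1=28 S2=33 S3=33 blocked=[]
Op 2: conn=21 S1=28 S2=33 S3=26 blocked=[]
Op 3: conn=44 S1=28 S2=33 S3=26 blocked=[]
Op 4: conn=29 S1=13 S2=33 S3=26 blocked=[]
Op 5: conn=14 S1=13 S2=33 S3=11 blocked=[]
Op 6: conn=14 S1=13 S2=33 S3=32 blocked=[]
Op 7: conn=14 S1=13 S2=33 S3=54 blocked=[]
Op 8: conn=37 S1=13 S2=33 S3=54 blocked=[]
Op 9: conn=23 S1=13 S2=33 S3=40 blocked=[]
Op 10: conn=16 S1=13 S2=33 S3=33 blocked=[]
Op 11: conn=-3 S1=-6 S2=33 S3=33 blocked=[1, 2, 3]
Op 12: conn=11 S1=-6 S2=33 S3=33 blocked=[1]
Op 13: conn=11 S1=-6 S2=48 S3=33 blocked=[1]
Op 14: conn=11 S1=-6 S2=48 S3=43 blocked=[1]

Answer: S1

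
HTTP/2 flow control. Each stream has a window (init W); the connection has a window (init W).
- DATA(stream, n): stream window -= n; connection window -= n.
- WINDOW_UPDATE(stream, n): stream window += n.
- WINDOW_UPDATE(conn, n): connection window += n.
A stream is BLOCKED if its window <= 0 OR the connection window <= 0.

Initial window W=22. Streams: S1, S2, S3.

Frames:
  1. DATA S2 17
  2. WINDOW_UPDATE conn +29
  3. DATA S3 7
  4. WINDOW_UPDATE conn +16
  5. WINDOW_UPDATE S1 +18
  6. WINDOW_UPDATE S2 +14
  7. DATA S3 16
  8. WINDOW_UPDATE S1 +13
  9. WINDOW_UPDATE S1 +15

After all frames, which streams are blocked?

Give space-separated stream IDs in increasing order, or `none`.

Op 1: conn=5 S1=22 S2=5 S3=22 blocked=[]
Op 2: conn=34 S1=22 S2=5 S3=22 blocked=[]
Op 3: conn=27 S1=22 S2=5 S3=15 blocked=[]
Op 4: conn=43 S1=22 S2=5 S3=15 blocked=[]
Op 5: conn=43 S1=40 S2=5 S3=15 blocked=[]
Op 6: conn=43 S1=40 S2=19 S3=15 blocked=[]
Op 7: conn=27 S1=40 S2=19 S3=-1 blocked=[3]
Op 8: conn=27 S1=53 S2=19 S3=-1 blocked=[3]
Op 9: conn=27 S1=68 S2=19 S3=-1 blocked=[3]

Answer: S3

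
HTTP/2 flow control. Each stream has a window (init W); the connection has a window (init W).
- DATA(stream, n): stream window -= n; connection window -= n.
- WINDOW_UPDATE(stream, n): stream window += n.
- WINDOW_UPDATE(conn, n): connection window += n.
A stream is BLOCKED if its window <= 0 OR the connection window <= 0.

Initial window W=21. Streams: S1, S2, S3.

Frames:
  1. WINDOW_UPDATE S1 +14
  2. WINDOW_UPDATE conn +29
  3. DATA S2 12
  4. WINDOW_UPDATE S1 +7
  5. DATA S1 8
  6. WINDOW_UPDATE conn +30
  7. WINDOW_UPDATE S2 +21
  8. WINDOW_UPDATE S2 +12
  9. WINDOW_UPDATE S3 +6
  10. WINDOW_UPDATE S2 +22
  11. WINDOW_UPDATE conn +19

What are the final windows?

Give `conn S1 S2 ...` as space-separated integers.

Answer: 79 34 64 27

Derivation:
Op 1: conn=21 S1=35 S2=21 S3=21 blocked=[]
Op 2: conn=50 S1=35 S2=21 S3=21 blocked=[]
Op 3: conn=38 S1=35 S2=9 S3=21 blocked=[]
Op 4: conn=38 S1=42 S2=9 S3=21 blocked=[]
Op 5: conn=30 S1=34 S2=9 S3=21 blocked=[]
Op 6: conn=60 S1=34 S2=9 S3=21 blocked=[]
Op 7: conn=60 S1=34 S2=30 S3=21 blocked=[]
Op 8: conn=60 S1=34 S2=42 S3=21 blocked=[]
Op 9: conn=60 S1=34 S2=42 S3=27 blocked=[]
Op 10: conn=60 S1=34 S2=64 S3=27 blocked=[]
Op 11: conn=79 S1=34 S2=64 S3=27 blocked=[]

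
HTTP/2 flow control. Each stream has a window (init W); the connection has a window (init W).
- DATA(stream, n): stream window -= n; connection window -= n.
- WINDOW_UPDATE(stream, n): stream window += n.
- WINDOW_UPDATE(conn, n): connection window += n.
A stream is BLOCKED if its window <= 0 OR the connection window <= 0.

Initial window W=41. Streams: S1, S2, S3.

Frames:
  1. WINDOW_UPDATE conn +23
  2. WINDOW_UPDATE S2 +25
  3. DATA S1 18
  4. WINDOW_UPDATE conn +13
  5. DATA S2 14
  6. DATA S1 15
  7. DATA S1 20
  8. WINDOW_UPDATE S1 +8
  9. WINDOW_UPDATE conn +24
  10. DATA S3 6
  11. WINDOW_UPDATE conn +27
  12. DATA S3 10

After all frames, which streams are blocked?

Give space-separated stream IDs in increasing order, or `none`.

Op 1: conn=64 S1=41 S2=41 S3=41 blocked=[]
Op 2: conn=64 S1=41 S2=66 S3=41 blocked=[]
Op 3: conn=46 S1=23 S2=66 S3=41 blocked=[]
Op 4: conn=59 S1=23 S2=66 S3=41 blocked=[]
Op 5: conn=45 S1=23 S2=52 S3=41 blocked=[]
Op 6: conn=30 S1=8 S2=52 S3=41 blocked=[]
Op 7: conn=10 S1=-12 S2=52 S3=41 blocked=[1]
Op 8: conn=10 S1=-4 S2=52 S3=41 blocked=[1]
Op 9: conn=34 S1=-4 S2=52 S3=41 blocked=[1]
Op 10: conn=28 S1=-4 S2=52 S3=35 blocked=[1]
Op 11: conn=55 S1=-4 S2=52 S3=35 blocked=[1]
Op 12: conn=45 S1=-4 S2=52 S3=25 blocked=[1]

Answer: S1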